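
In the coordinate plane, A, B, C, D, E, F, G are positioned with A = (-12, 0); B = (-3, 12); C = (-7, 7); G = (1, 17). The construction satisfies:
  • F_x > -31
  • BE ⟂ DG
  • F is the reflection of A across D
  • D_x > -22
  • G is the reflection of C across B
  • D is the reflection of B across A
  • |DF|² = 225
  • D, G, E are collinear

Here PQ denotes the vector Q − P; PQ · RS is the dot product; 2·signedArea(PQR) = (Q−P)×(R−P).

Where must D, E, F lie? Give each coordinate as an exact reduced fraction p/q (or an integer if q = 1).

1. D_x = -21  [D is the reflection of B across A]
2. D_y = -12  [D is the reflection of B across A]
   → D = (-21, -12)
3. E_x = -3801/1325  [D, G, E are collinear ∩ BE ⟂ DG]
4. E_y = 15768/1325  [D, G, E are collinear ∩ BE ⟂ DG]
   → E = (-3801/1325, 15768/1325)
5. F_x = -30  [F is the reflection of A across D]
6. F_y = -24  [F is the reflection of A across D]
   → F = (-30, -24)

D = (-21, -12)
E = (-3801/1325, 15768/1325)
F = (-30, -24)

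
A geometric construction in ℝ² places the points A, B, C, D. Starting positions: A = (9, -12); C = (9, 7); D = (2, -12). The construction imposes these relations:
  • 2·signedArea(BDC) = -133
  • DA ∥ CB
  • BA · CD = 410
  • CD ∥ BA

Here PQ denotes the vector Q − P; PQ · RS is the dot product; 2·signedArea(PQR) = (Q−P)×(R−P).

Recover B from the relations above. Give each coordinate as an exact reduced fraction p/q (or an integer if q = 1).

1. B_x = 16  [CD ∥ BA ∩ DA ∥ CB]
2. B_y = 7  [CD ∥ BA ∩ DA ∥ CB]
   → B = (16, 7)

B = (16, 7)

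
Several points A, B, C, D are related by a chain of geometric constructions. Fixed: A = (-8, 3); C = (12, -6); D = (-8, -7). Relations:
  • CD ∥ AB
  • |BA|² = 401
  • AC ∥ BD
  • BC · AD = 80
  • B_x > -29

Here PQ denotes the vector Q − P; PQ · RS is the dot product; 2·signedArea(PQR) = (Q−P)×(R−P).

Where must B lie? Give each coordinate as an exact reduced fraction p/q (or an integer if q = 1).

1. B_x = -28  [AC ∥ BD ∩ CD ∥ AB]
2. B_y = 2  [AC ∥ BD ∩ CD ∥ AB]
   → B = (-28, 2)

B = (-28, 2)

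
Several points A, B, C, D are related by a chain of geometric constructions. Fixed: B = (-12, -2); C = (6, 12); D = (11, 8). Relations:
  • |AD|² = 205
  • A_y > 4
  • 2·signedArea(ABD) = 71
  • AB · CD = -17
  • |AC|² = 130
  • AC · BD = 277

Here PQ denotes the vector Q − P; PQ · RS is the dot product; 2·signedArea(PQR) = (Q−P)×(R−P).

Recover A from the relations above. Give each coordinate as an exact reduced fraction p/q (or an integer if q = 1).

1. A_x = -3  [2·signedArea(ABD) = 71 ∩ AC · BD = 277]
2. A_y = 5  [2·signedArea(ABD) = 71 ∩ AC · BD = 277]
   → A = (-3, 5)

A = (-3, 5)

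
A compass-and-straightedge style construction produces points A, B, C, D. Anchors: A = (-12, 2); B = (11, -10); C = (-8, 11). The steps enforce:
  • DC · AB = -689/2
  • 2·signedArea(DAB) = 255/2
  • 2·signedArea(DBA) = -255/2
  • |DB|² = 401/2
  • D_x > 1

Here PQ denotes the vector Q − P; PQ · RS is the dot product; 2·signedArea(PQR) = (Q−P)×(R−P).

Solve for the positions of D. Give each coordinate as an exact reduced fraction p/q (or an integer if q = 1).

1. D_x = 3/2  [2·signedArea(DAB) = 255/2 ∩ DC · AB = -689/2]
2. D_y = 1/2  [2·signedArea(DAB) = 255/2 ∩ DC · AB = -689/2]
   → D = (3/2, 1/2)

D = (3/2, 1/2)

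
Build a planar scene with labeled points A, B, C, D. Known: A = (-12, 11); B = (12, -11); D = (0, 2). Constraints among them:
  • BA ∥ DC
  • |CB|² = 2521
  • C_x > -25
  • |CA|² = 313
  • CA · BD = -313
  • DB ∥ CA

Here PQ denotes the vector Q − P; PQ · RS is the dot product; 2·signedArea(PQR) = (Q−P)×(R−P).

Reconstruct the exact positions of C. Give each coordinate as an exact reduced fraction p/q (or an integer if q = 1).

1. C_x = -24  [DB ∥ CA ∩ BA ∥ DC]
2. C_y = 24  [DB ∥ CA ∩ BA ∥ DC]
   → C = (-24, 24)

C = (-24, 24)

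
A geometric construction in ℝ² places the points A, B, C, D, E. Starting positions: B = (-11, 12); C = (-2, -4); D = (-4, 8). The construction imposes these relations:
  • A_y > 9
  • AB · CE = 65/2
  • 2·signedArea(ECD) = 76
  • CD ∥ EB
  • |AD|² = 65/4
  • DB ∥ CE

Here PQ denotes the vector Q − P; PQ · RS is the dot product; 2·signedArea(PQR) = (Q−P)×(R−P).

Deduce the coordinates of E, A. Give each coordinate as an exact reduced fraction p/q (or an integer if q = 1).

A = (-15/2, 10)
E = (-9, 0)

1. E_x = -9  [CD ∥ EB ∩ DB ∥ CE]
2. E_y = 0  [CD ∥ EB ∩ DB ∥ CE]
   → E = (-9, 0)
3. A_x = -15/2  [line 7·x + -4·y + 185/2 = 0 ∩ |AD|² = 65/4]
4. A_y = 10  [line 7·x + -4·y + 185/2 = 0 ∩ |AD|² = 65/4]
   → A = (-15/2, 10)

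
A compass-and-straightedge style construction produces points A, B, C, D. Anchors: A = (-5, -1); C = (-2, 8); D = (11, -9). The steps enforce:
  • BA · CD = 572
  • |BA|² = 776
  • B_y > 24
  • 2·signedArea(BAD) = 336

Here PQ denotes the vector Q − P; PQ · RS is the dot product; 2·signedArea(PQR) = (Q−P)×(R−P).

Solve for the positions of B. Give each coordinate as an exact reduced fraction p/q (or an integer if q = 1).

B = (-15, 25)

1. B_x = -15  [BA · CD = 572 ∩ 2·signedArea(BAD) = 336]
2. B_y = 25  [BA · CD = 572 ∩ 2·signedArea(BAD) = 336]
   → B = (-15, 25)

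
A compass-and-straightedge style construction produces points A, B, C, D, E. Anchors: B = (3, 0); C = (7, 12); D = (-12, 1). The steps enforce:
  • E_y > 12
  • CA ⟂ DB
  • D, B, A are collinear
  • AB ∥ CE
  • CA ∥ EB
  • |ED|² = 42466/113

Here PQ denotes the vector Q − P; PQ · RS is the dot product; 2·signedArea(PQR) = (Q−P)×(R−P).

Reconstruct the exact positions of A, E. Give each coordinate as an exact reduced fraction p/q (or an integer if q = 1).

1. A_x = 699/113  [D, B, A are collinear ∩ CA ⟂ DB]
2. A_y = -24/113  [D, B, A are collinear ∩ CA ⟂ DB]
   → A = (699/113, -24/113)
3. E_x = 431/113  [CA ∥ EB ∩ AB ∥ CE]
4. E_y = 1380/113  [CA ∥ EB ∩ AB ∥ CE]
   → E = (431/113, 1380/113)

A = (699/113, -24/113)
E = (431/113, 1380/113)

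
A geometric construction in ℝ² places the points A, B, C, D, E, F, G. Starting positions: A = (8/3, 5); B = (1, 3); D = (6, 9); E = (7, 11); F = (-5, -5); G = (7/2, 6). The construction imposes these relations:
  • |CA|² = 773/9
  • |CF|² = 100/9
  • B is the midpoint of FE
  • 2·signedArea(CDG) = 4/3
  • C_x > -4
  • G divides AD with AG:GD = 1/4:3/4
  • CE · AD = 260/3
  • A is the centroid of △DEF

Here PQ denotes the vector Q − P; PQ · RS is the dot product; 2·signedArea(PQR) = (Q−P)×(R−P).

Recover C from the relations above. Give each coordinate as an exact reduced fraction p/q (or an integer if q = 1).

C = (-3, -7/3)

1. C_x = -3  [2·signedArea(CDG) = 4/3 ∩ CE · AD = 260/3]
2. C_y = -7/3  [2·signedArea(CDG) = 4/3 ∩ CE · AD = 260/3]
   → C = (-3, -7/3)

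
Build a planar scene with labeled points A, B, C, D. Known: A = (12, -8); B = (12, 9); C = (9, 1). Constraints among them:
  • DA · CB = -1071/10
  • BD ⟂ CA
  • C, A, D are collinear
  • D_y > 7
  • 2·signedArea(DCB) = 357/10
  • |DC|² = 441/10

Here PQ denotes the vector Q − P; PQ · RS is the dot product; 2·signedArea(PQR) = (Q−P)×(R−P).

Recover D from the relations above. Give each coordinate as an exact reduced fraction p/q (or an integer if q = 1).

D = (69/10, 73/10)

1. D_x = 69/10  [C, A, D are collinear ∩ BD ⟂ CA]
2. D_y = 73/10  [C, A, D are collinear ∩ BD ⟂ CA]
   → D = (69/10, 73/10)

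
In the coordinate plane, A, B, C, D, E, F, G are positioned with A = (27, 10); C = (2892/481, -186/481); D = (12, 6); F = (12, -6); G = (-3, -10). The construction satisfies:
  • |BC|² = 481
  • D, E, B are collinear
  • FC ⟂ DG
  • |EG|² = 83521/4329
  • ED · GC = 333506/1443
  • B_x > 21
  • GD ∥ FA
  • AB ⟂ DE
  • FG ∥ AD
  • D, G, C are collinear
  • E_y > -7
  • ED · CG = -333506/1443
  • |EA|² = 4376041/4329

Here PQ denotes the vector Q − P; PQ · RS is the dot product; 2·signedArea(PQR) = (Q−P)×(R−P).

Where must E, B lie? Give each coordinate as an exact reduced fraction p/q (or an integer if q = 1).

1. E_x = 2/481  [line -4335/481·x + -4624/481·y + -94214/1443 = 0 ∩ |EG|² = 83521/4329]
2. E_y = -9806/1443  [line -4335/481·x + -4624/481·y + -94214/1443 = 0 ∩ |EG|² = 83521/4329]
   → E = (2/481, -9806/1443)
3. B_x = 10107/481  [D, E, B are collinear ∩ AB ⟂ DE]
4. B_y = 7510/481  [D, E, B are collinear ∩ AB ⟂ DE]
   → B = (10107/481, 7510/481)

B = (10107/481, 7510/481)
E = (2/481, -9806/1443)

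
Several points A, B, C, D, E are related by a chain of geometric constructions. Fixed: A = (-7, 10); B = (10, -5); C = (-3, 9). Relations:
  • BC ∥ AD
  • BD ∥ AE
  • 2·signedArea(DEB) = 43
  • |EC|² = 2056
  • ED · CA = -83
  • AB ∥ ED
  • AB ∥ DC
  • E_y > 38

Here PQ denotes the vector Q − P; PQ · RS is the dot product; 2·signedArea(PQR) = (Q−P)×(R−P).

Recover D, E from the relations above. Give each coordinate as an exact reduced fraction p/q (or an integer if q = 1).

D = (-20, 24)
E = (-37, 39)

1. D_x = -20  [AB ∥ DC ∩ BC ∥ AD]
2. D_y = 24  [AB ∥ DC ∩ BC ∥ AD]
   → D = (-20, 24)
3. E_x = -37  [AB ∥ ED ∩ BD ∥ AE]
4. E_y = 39  [AB ∥ ED ∩ BD ∥ AE]
   → E = (-37, 39)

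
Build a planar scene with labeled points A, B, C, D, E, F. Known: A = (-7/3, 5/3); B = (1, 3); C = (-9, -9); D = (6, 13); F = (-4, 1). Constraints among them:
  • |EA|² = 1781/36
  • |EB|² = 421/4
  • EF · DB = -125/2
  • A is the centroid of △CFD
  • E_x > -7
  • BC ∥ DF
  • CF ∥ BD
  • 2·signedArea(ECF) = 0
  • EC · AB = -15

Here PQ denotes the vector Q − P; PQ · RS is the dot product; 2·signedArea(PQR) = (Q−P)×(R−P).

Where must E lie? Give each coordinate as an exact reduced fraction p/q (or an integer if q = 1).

1. E_x = -13/2  [2·signedArea(ECF) = 0 ∩ EC · AB = -15]
2. E_y = -4  [2·signedArea(ECF) = 0 ∩ EC · AB = -15]
   → E = (-13/2, -4)

E = (-13/2, -4)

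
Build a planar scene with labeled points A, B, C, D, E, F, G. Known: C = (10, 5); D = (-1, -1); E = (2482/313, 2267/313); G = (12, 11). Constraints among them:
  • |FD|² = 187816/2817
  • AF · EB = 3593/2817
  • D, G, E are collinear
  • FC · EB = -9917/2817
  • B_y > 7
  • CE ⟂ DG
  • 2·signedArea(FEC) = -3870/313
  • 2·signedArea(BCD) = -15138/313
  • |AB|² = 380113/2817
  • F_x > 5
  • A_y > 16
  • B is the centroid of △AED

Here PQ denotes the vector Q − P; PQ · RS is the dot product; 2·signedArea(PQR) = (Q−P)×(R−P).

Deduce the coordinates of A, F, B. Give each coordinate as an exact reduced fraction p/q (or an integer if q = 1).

A = (14, 17)
B = (6551/939, 2425/313)
F = (5299/939, 1173/313)

1. F_x = 5299/939  [line 702/313·x + 648/313·y + -6390/313 = 0 ∩ |FD|² = 187816/2817]
2. F_y = 1173/313  [line 702/313·x + 648/313·y + -6390/313 = 0 ∩ |FD|² = 187816/2817]
   → F = (5299/939, 1173/313)
3. B_x = 6551/939  [FC · EB = -9917/2817 ∩ 2·signedArea(BCD) = -15138/313]
4. B_y = 2425/313  [FC · EB = -9917/2817 ∩ 2·signedArea(BCD) = -15138/313]
   → B = (6551/939, 2425/313)
5. A_x = 14  [AF · EB = 3593/2817 ∩ B is the centroid of △AED]
6. A_y = 17  [AF · EB = 3593/2817 ∩ B is the centroid of △AED]
   → A = (14, 17)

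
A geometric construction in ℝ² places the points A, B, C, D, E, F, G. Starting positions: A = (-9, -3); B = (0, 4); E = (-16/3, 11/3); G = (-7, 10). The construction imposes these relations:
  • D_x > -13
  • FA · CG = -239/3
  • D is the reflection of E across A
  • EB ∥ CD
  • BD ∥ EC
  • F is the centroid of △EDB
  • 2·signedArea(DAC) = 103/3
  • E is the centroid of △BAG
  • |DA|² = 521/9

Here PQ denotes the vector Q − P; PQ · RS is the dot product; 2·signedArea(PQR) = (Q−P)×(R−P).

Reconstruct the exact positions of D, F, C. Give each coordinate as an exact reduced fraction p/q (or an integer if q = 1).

C = (-18, -10)
D = (-38/3, -29/3)
F = (-6, -2/3)

1. D_x = -38/3  [D is the reflection of E across A]
2. D_y = -29/3  [D is the reflection of E across A]
   → D = (-38/3, -29/3)
3. F_x = -6  [F is the centroid of △EDB]
4. F_y = -2/3  [F is the centroid of △EDB]
   → F = (-6, -2/3)
5. C_x = -18  [EB ∥ CD ∩ BD ∥ EC]
6. C_y = -10  [EB ∥ CD ∩ BD ∥ EC]
   → C = (-18, -10)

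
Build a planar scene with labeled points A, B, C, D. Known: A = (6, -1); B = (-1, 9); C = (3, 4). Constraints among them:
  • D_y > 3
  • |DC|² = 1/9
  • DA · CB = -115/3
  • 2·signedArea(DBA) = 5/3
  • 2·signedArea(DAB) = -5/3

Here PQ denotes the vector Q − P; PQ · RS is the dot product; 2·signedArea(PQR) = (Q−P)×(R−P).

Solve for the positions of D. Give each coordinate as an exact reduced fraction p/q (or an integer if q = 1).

1. D_x = 8/3  [2·signedArea(DBA) = 5/3 ∩ DA · CB = -115/3]
2. D_y = 4  [2·signedArea(DBA) = 5/3 ∩ DA · CB = -115/3]
   → D = (8/3, 4)

D = (8/3, 4)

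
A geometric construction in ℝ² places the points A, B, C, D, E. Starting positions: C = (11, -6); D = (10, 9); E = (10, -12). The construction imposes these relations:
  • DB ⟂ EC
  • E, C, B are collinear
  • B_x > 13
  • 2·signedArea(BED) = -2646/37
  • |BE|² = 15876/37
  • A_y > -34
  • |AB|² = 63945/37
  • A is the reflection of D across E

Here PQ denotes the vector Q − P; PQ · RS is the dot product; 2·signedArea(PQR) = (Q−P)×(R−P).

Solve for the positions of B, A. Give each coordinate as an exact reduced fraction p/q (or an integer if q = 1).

1. B_x = 496/37  [E, C, B are collinear ∩ DB ⟂ EC]
2. B_y = 312/37  [E, C, B are collinear ∩ DB ⟂ EC]
   → B = (496/37, 312/37)
3. A_x = 10  [A is the reflection of D across E]
4. A_y = -33  [A is the reflection of D across E]
   → A = (10, -33)

A = (10, -33)
B = (496/37, 312/37)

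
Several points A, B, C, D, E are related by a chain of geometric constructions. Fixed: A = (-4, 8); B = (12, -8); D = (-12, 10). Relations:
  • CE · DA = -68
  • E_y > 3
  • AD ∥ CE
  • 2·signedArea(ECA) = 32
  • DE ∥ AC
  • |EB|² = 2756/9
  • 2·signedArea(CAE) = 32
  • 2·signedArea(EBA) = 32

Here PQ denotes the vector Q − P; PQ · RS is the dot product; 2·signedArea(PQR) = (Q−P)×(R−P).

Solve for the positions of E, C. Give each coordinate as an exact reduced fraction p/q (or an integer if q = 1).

C = (20/3, 4/3)
E = (-4/3, 10/3)

1. E_x = -4/3  [line -16·x + -16·y + 32 = 0 ∩ |EB|² = 2756/9]
2. E_y = 10/3  [line -16·x + -16·y + 32 = 0 ∩ |EB|² = 2756/9]
   → E = (-4/3, 10/3)
3. C_x = 20/3  [AD ∥ CE ∩ DE ∥ AC]
4. C_y = 4/3  [AD ∥ CE ∩ DE ∥ AC]
   → C = (20/3, 4/3)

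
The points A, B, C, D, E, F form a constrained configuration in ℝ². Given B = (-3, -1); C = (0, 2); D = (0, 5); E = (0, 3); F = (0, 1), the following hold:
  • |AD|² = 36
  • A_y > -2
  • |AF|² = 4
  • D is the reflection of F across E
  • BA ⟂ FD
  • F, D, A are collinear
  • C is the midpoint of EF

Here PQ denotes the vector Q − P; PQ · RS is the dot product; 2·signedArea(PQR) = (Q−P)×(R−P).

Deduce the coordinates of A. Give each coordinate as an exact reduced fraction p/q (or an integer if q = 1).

A = (0, -1)

1. A_x = 0  [F, D, A are collinear ∩ BA ⟂ FD]
2. A_y = -1  [F, D, A are collinear ∩ BA ⟂ FD]
   → A = (0, -1)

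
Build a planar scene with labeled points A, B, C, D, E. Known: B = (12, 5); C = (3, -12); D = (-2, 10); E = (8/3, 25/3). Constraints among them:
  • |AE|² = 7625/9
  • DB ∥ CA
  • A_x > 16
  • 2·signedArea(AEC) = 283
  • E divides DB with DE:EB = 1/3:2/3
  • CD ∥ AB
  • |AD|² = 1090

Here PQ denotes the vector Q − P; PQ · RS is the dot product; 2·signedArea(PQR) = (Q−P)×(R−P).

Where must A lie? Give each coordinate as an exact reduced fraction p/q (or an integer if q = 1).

1. A_x = 17  [CD ∥ AB ∩ DB ∥ CA]
2. A_y = -17  [CD ∥ AB ∩ DB ∥ CA]
   → A = (17, -17)

A = (17, -17)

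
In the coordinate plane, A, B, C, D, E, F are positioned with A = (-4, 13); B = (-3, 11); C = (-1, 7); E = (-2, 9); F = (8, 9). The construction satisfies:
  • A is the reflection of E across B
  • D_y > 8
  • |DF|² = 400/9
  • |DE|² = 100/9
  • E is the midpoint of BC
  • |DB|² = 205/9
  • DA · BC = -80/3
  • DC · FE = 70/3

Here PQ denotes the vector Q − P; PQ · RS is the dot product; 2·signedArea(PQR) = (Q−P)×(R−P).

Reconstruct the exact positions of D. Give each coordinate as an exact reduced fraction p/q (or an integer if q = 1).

1. D_x = 4/3  [DA · BC = -80/3 ∩ DC · FE = 70/3]
2. D_y = 9  [DA · BC = -80/3 ∩ DC · FE = 70/3]
   → D = (4/3, 9)

D = (4/3, 9)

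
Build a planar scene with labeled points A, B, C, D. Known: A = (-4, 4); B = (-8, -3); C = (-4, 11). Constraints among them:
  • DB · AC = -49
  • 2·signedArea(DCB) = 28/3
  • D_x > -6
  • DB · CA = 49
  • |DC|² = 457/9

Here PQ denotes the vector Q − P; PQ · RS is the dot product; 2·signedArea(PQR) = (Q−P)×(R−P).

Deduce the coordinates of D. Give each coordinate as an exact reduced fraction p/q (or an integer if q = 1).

D = (-16/3, 4)

1. D_x = -16/3  [DB · AC = -49 ∩ 2·signedArea(DCB) = 28/3]
2. D_y = 4  [DB · AC = -49 ∩ 2·signedArea(DCB) = 28/3]
   → D = (-16/3, 4)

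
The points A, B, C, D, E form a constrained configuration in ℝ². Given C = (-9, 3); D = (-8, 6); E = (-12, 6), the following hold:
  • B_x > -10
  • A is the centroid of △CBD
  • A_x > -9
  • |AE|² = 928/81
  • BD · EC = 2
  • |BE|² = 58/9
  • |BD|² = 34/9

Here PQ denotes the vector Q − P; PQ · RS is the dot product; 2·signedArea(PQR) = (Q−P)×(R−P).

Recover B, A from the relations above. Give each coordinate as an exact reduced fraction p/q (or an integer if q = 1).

A = (-80/9, 14/3)
B = (-29/3, 5)

1. B_x = -29/3  [line -3·x + 3·y + -44 = 0 ∩ |BE|² = 58/9]
2. B_y = 5  [line -3·x + 3·y + -44 = 0 ∩ |BE|² = 58/9]
   → B = (-29/3, 5)
3. A_x = -80/9  [A is the centroid of △CBD]
4. A_y = 14/3  [A is the centroid of △CBD]
   → A = (-80/9, 14/3)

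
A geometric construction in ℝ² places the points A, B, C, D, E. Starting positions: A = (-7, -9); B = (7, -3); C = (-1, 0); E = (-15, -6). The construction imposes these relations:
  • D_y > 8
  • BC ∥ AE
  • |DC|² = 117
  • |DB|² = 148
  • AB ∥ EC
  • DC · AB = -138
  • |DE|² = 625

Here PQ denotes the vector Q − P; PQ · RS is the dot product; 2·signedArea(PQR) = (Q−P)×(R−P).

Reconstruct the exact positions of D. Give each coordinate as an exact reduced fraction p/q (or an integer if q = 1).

D = (5, 9)

1. D_x = 5  [line -14·x + -6·y + 124 = 0 ∩ |DC|² = 117]
2. D_y = 9  [line -14·x + -6·y + 124 = 0 ∩ |DC|² = 117]
   → D = (5, 9)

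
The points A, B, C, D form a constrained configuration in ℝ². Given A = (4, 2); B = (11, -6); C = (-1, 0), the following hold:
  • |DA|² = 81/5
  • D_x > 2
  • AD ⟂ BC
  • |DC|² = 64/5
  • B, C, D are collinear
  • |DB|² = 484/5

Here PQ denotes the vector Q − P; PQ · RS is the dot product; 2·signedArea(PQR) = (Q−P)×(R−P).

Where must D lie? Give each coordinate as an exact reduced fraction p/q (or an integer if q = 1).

1. D_x = 11/5  [B, C, D are collinear ∩ AD ⟂ BC]
2. D_y = -8/5  [B, C, D are collinear ∩ AD ⟂ BC]
   → D = (11/5, -8/5)

D = (11/5, -8/5)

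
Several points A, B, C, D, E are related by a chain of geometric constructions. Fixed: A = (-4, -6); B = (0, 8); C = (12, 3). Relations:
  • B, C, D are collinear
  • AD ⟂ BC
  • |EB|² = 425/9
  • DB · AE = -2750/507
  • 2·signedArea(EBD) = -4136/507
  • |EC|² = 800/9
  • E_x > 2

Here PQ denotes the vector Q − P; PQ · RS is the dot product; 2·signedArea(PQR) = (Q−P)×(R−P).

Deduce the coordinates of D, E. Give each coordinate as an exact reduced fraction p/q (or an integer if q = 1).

1. D_x = 264/169  [B, C, D are collinear ∩ AD ⟂ BC]
2. D_y = 1242/169  [B, C, D are collinear ∩ AD ⟂ BC]
   → D = (264/169, 1242/169)
3. E_x = 8/3  [2·signedArea(EBD) = -4136/507 ∩ DB · AE = -2750/507]
4. E_y = 5/3  [2·signedArea(EBD) = -4136/507 ∩ DB · AE = -2750/507]
   → E = (8/3, 5/3)

D = (264/169, 1242/169)
E = (8/3, 5/3)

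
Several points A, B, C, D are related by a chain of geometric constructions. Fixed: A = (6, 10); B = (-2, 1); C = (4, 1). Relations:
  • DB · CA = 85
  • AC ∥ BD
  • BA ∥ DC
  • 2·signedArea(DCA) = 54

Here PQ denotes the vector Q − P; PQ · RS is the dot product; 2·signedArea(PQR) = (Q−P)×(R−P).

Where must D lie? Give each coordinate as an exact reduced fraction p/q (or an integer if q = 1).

1. D_x = -4  [BA ∥ DC ∩ AC ∥ BD]
2. D_y = -8  [BA ∥ DC ∩ AC ∥ BD]
   → D = (-4, -8)

D = (-4, -8)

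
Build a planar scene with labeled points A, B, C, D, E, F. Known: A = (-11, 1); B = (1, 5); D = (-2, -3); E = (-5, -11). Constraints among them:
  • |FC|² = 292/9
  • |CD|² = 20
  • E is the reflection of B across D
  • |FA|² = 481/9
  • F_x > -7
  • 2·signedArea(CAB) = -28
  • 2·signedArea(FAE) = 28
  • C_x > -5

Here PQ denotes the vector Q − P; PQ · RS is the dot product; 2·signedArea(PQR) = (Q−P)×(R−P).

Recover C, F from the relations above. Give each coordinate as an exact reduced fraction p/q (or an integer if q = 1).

C = (-4, 1)
F = (-6, -13/3)

1. F_x = -6  [line 12·x + 6·y + 98 = 0 ∩ |FA|² = 481/9]
2. F_y = -13/3  [line 12·x + 6·y + 98 = 0 ∩ |FA|² = 481/9]
   → F = (-6, -13/3)
3. C_x = -4  [line -4·x + 12·y + -28 = 0 ∩ |FC|² = 292/9]
4. C_y = 1  [line -4·x + 12·y + -28 = 0 ∩ |FC|² = 292/9]
   → C = (-4, 1)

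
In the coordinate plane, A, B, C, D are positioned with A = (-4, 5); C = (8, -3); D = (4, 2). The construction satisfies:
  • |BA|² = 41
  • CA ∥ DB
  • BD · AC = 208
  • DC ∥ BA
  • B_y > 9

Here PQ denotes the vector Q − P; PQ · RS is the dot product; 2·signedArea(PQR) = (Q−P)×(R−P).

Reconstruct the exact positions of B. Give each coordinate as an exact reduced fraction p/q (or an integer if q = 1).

1. B_x = -8  [DC ∥ BA ∩ CA ∥ DB]
2. B_y = 10  [DC ∥ BA ∩ CA ∥ DB]
   → B = (-8, 10)

B = (-8, 10)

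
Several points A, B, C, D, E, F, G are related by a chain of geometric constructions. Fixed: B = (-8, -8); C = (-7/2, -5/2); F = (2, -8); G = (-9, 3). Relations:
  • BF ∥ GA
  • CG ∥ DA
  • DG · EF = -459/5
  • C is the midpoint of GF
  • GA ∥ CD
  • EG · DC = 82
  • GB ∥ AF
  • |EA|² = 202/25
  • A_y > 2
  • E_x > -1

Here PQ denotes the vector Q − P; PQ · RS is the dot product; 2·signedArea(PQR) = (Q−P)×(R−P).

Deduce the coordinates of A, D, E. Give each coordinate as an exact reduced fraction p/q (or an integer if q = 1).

1. A_x = 1  [GB ∥ AF ∩ BF ∥ GA]
2. A_y = 3  [GB ∥ AF ∩ BF ∥ GA]
   → A = (1, 3)
3. D_x = 13/2  [CG ∥ DA ∩ GA ∥ CD]
4. D_y = -5/2  [CG ∥ DA ∩ GA ∥ CD]
   → D = (13/2, -5/2)
5. E_x = -4/5  [EG · DC = 82 ∩ DG · EF = -459/5]
6. E_y = 4/5  [EG · DC = 82 ∩ DG · EF = -459/5]
   → E = (-4/5, 4/5)

A = (1, 3)
D = (13/2, -5/2)
E = (-4/5, 4/5)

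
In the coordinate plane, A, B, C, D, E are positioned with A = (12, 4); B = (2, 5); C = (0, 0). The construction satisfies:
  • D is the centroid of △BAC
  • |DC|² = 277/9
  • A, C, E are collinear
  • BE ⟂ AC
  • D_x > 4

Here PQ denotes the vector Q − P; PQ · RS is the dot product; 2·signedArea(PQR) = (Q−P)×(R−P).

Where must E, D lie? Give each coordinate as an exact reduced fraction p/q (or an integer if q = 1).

D = (14/3, 3)
E = (33/10, 11/10)

1. E_x = 33/10  [A, C, E are collinear ∩ BE ⟂ AC]
2. E_y = 11/10  [A, C, E are collinear ∩ BE ⟂ AC]
   → E = (33/10, 11/10)
3. D_x = 14/3  [D is the centroid of △BAC]
4. D_y = 3  [D is the centroid of △BAC]
   → D = (14/3, 3)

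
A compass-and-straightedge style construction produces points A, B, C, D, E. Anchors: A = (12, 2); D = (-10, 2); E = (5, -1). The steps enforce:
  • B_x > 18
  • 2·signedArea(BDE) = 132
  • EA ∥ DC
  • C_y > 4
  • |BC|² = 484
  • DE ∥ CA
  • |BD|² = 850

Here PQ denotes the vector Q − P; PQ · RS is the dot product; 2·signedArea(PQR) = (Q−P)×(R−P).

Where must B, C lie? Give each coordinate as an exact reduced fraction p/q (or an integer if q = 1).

B = (19, 5)
C = (-3, 5)

1. B_x = 19  [line 3·x + 15·y + -132 = 0 ∩ |BD|² = 850]
2. B_y = 5  [line 3·x + 15·y + -132 = 0 ∩ |BD|² = 850]
   → B = (19, 5)
3. C_x = -3  [DE ∥ CA ∩ EA ∥ DC]
4. C_y = 5  [DE ∥ CA ∩ EA ∥ DC]
   → C = (-3, 5)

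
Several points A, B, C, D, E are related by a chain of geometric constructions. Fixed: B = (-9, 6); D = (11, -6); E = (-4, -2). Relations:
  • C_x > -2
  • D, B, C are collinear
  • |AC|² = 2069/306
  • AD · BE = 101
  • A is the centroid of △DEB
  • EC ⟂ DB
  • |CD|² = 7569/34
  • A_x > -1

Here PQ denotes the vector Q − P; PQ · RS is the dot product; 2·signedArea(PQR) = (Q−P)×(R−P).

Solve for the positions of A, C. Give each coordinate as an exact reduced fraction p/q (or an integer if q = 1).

1. A_x = -2/3  [A is the centroid of △DEB]
2. A_y = -2/3  [A is the centroid of △DEB]
   → A = (-2/3, -2/3)
3. C_x = -61/34  [D, B, C are collinear ∩ EC ⟂ DB]
4. C_y = 57/34  [D, B, C are collinear ∩ EC ⟂ DB]
   → C = (-61/34, 57/34)

A = (-2/3, -2/3)
C = (-61/34, 57/34)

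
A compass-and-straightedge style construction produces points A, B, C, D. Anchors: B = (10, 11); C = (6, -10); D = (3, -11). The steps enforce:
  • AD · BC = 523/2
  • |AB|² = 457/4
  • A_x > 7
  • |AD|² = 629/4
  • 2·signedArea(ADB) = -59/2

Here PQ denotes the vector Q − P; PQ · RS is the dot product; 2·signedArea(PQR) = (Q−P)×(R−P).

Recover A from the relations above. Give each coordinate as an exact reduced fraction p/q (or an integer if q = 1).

A = (8, 1/2)

1. A_x = 8  [AD · BC = 523/2 ∩ 2·signedArea(ADB) = -59/2]
2. A_y = 1/2  [AD · BC = 523/2 ∩ 2·signedArea(ADB) = -59/2]
   → A = (8, 1/2)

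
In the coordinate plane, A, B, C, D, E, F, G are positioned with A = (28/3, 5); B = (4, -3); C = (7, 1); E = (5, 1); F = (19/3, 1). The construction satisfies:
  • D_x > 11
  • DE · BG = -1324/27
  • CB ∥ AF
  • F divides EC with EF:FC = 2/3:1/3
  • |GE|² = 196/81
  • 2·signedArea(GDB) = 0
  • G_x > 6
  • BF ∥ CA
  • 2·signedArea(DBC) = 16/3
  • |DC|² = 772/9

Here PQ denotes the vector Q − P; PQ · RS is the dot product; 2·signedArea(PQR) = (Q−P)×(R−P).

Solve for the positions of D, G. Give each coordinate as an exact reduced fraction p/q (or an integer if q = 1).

D = (35/3, 9)
G = (59/9, 1)

1. D_x = 35/3  [line -4·x + 3·y + 59/3 = 0 ∩ |DC|² = 772/9]
2. D_y = 9  [line -4·x + 3·y + 59/3 = 0 ∩ |DC|² = 772/9]
   → D = (35/3, 9)
3. G_x = 59/9  [2·signedArea(GDB) = 0 ∩ DE · BG = -1324/27]
4. G_y = 1  [2·signedArea(GDB) = 0 ∩ DE · BG = -1324/27]
   → G = (59/9, 1)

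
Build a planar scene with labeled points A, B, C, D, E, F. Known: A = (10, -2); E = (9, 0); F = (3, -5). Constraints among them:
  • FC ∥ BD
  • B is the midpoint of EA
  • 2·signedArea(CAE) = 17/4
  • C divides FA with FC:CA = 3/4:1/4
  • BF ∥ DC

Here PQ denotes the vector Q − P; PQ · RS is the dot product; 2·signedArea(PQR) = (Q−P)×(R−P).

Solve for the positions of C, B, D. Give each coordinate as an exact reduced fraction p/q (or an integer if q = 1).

1. C_x = 33/4  [C divides FA with FC:CA = 3/4:1/4]
2. C_y = -11/4  [C divides FA with FC:CA = 3/4:1/4]
   → C = (33/4, -11/4)
3. B_x = 19/2  [B is the midpoint of EA]
4. B_y = -1  [B is the midpoint of EA]
   → B = (19/2, -1)
5. D_x = 59/4  [BF ∥ DC ∩ FC ∥ BD]
6. D_y = 5/4  [BF ∥ DC ∩ FC ∥ BD]
   → D = (59/4, 5/4)

B = (19/2, -1)
C = (33/4, -11/4)
D = (59/4, 5/4)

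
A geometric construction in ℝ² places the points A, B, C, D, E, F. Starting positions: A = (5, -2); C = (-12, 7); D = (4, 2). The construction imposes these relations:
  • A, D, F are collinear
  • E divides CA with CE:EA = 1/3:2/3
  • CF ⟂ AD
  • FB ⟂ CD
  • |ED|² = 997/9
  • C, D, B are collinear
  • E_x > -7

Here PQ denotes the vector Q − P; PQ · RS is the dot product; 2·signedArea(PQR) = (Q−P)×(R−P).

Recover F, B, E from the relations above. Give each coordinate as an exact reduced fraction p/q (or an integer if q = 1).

1. F_x = 32/17  [A, D, F are collinear ∩ CF ⟂ AD]
2. F_y = 178/17  [A, D, F are collinear ∩ CF ⟂ AD]
   → F = (32/17, 178/17)
3. B_x = -1628/4777  [C, D, B are collinear ∩ FB ⟂ CD]
4. B_y = 16034/4777  [C, D, B are collinear ∩ FB ⟂ CD]
   → B = (-1628/4777, 16034/4777)
5. E_x = -19/3  [E divides CA with CE:EA = 1/3:2/3]
6. E_y = 4  [E divides CA with CE:EA = 1/3:2/3]
   → E = (-19/3, 4)

B = (-1628/4777, 16034/4777)
E = (-19/3, 4)
F = (32/17, 178/17)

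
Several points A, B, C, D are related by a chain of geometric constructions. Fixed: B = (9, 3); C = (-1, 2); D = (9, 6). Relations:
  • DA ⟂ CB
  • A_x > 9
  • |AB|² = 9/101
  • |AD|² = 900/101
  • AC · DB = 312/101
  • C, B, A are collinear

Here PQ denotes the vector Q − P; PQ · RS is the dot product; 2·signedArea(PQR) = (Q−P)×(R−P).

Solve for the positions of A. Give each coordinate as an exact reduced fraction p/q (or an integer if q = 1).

1. A_x = 939/101  [C, B, A are collinear ∩ DA ⟂ CB]
2. A_y = 306/101  [C, B, A are collinear ∩ DA ⟂ CB]
   → A = (939/101, 306/101)

A = (939/101, 306/101)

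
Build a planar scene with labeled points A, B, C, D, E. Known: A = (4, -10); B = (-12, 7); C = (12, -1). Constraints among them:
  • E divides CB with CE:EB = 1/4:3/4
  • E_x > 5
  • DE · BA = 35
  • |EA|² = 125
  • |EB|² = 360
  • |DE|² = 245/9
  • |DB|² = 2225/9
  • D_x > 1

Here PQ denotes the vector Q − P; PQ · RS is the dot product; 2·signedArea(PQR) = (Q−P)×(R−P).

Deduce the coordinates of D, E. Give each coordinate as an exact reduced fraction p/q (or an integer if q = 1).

1. E_x = 6  [E divides CB with CE:EB = 1/4:3/4]
2. E_y = 1  [E divides CB with CE:EB = 1/4:3/4]
   → E = (6, 1)
3. D_x = 4/3  [line -16·x + 17·y + 44 = 0 ∩ |DB|² = 2225/9]
4. D_y = -4/3  [line -16·x + 17·y + 44 = 0 ∩ |DB|² = 2225/9]
   → D = (4/3, -4/3)

D = (4/3, -4/3)
E = (6, 1)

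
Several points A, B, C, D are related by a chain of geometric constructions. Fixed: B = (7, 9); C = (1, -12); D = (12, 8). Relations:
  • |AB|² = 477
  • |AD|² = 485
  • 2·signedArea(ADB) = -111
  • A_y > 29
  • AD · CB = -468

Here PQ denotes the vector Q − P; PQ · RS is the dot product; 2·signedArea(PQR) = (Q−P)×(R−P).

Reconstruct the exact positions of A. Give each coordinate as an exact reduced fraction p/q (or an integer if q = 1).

A = (13, 30)

1. A_x = 13  [AD · CB = -468 ∩ 2·signedArea(ADB) = -111]
2. A_y = 30  [AD · CB = -468 ∩ 2·signedArea(ADB) = -111]
   → A = (13, 30)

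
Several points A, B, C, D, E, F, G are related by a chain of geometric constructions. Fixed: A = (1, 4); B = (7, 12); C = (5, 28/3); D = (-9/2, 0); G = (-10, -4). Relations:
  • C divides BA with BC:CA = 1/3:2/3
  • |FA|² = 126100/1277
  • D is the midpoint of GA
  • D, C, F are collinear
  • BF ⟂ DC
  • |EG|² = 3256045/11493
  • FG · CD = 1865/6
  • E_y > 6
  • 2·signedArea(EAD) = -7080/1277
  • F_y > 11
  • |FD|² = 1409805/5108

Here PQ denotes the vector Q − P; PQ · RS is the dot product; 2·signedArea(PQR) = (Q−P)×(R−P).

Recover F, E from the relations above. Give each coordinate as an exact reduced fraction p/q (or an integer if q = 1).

E = (11941/3831, 25084/3831)
F = (9387/1277, 14868/1277)

1. F_x = 9387/1277  [D, C, F are collinear ∩ BF ⟂ DC]
2. F_y = 14868/1277  [D, C, F are collinear ∩ BF ⟂ DC]
   → F = (9387/1277, 14868/1277)
3. E_x = 11941/3831  [line 4·x + -11/2·y + 30066/1277 = 0 ∩ |EG|² = 3256045/11493]
4. E_y = 25084/3831  [line 4·x + -11/2·y + 30066/1277 = 0 ∩ |EG|² = 3256045/11493]
   → E = (11941/3831, 25084/3831)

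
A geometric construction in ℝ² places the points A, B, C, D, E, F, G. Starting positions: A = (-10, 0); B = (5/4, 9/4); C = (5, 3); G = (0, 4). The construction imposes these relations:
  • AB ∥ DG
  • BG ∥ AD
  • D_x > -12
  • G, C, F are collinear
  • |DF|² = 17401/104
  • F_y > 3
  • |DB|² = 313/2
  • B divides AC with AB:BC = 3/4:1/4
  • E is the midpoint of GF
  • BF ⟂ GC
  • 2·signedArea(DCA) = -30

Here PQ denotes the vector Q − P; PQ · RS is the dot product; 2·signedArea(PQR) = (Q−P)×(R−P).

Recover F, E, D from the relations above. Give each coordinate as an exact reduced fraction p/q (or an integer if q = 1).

D = (-45/4, 7/4)
E = (10/13, 50/13)
F = (20/13, 48/13)

1. F_x = 20/13  [G, C, F are collinear ∩ BF ⟂ GC]
2. F_y = 48/13  [G, C, F are collinear ∩ BF ⟂ GC]
   → F = (20/13, 48/13)
3. E_x = 10/13  [E is the midpoint of GF]
4. E_y = 50/13  [E is the midpoint of GF]
   → E = (10/13, 50/13)
5. D_x = -45/4  [AB ∥ DG ∩ BG ∥ AD]
6. D_y = 7/4  [AB ∥ DG ∩ BG ∥ AD]
   → D = (-45/4, 7/4)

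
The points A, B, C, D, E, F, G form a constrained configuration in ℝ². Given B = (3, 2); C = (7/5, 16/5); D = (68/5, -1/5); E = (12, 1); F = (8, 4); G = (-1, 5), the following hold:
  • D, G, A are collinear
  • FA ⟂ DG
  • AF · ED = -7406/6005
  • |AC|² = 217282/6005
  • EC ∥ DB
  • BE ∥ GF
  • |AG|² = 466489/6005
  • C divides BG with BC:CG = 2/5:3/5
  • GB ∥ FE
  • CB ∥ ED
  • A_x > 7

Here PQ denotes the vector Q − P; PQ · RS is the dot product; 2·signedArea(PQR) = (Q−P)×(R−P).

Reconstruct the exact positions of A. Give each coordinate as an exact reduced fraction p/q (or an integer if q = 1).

1. A_x = 43854/6005  [D, G, A are collinear ∩ FA ⟂ DG]
2. A_y = 12267/6005  [D, G, A are collinear ∩ FA ⟂ DG]
   → A = (43854/6005, 12267/6005)

A = (43854/6005, 12267/6005)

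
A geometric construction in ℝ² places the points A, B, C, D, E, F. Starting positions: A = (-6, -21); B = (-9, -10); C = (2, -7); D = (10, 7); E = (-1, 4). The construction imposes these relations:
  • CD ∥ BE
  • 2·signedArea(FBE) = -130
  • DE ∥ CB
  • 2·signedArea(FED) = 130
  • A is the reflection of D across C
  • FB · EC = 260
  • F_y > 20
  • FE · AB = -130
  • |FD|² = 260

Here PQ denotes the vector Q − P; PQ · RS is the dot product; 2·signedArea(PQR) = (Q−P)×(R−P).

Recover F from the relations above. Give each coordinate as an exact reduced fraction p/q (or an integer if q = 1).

F = (18, 21)

1. F_x = 18  [2·signedArea(FBE) = -130 ∩ FE · AB = -130]
2. F_y = 21  [2·signedArea(FBE) = -130 ∩ FE · AB = -130]
   → F = (18, 21)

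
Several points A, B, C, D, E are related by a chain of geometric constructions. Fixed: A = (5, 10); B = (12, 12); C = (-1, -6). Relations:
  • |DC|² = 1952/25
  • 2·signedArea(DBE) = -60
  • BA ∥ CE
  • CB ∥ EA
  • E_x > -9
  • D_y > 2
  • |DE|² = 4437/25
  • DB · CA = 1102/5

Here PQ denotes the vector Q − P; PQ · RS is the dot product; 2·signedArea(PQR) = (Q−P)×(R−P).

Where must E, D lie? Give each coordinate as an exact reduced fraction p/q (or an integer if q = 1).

D = (-1/5, 14/5)
E = (-8, -8)

1. E_x = -8  [CB ∥ EA ∩ BA ∥ CE]
2. E_y = -8  [CB ∥ EA ∩ BA ∥ CE]
   → E = (-8, -8)
3. D_x = -1/5  [DB · CA = 1102/5 ∩ 2·signedArea(DBE) = -60]
4. D_y = 14/5  [DB · CA = 1102/5 ∩ 2·signedArea(DBE) = -60]
   → D = (-1/5, 14/5)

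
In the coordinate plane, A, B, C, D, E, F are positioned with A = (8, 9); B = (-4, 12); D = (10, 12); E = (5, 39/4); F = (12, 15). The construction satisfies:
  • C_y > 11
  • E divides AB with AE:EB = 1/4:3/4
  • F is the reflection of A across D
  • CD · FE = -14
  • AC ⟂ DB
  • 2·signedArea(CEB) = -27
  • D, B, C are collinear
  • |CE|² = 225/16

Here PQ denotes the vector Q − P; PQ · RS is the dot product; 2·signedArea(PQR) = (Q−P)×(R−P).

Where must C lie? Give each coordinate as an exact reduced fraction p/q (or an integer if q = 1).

1. C_x = 8  [D, B, C are collinear ∩ AC ⟂ DB]
2. C_y = 12  [D, B, C are collinear ∩ AC ⟂ DB]
   → C = (8, 12)

C = (8, 12)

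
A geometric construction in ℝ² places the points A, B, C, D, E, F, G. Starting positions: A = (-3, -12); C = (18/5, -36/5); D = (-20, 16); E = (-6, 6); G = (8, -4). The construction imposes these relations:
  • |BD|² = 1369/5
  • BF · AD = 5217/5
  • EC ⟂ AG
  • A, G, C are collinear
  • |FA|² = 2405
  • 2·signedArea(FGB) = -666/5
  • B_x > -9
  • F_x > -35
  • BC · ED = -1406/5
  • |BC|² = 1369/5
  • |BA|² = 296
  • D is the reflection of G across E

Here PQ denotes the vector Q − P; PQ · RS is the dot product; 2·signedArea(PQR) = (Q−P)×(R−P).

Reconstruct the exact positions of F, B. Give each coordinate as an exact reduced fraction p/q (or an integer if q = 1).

1. B_x = -41/5  [line 14·x + -10·y + 794/5 = 0 ∩ |BC|² = 1369/5]
2. B_y = 22/5  [line 14·x + -10·y + 794/5 = 0 ∩ |BC|² = 1369/5]
   → B = (-41/5, 22/5)
3. F_x = -34  [2·signedArea(FGB) = -666/5 ∩ BF · AD = 5217/5]
4. F_y = 26  [2·signedArea(FGB) = -666/5 ∩ BF · AD = 5217/5]
   → F = (-34, 26)

B = (-41/5, 22/5)
F = (-34, 26)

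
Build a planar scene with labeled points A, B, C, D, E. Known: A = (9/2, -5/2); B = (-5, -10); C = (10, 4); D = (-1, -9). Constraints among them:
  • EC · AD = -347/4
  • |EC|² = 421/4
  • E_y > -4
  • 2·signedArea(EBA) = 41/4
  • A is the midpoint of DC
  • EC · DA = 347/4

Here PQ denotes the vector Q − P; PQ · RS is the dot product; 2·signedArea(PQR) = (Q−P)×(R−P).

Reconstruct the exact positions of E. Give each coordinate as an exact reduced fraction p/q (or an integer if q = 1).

E = (5/2, -3)

1. E_x = 5/2  [2·signedArea(EBA) = 41/4 ∩ EC · AD = -347/4]
2. E_y = -3  [2·signedArea(EBA) = 41/4 ∩ EC · AD = -347/4]
   → E = (5/2, -3)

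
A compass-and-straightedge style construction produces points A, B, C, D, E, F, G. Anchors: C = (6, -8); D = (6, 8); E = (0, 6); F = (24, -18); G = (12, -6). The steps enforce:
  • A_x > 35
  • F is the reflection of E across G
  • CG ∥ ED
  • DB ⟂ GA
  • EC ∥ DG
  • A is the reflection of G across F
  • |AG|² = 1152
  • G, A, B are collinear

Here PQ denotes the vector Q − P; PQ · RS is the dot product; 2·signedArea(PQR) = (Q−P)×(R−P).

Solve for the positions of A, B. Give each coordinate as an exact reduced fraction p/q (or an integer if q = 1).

1. A_x = 36  [A is the reflection of G across F]
2. A_y = -30  [A is the reflection of G across F]
   → A = (36, -30)
3. B_x = 2  [G, A, B are collinear ∩ DB ⟂ GA]
4. B_y = 4  [G, A, B are collinear ∩ DB ⟂ GA]
   → B = (2, 4)

A = (36, -30)
B = (2, 4)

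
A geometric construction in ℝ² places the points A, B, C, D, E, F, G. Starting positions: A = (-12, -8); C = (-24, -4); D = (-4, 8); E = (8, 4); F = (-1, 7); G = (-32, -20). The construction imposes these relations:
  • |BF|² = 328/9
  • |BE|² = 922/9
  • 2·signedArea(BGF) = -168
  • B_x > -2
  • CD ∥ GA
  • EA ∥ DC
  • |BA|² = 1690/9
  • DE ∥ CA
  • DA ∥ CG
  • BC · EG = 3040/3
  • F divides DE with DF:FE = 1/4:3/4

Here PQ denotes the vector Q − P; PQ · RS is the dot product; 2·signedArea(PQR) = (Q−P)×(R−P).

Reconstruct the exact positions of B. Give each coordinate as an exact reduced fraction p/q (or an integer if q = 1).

1. B_x = -5/3  [2·signedArea(BGF) = -168 ∩ BC · EG = 3040/3]
2. B_y = 1  [2·signedArea(BGF) = -168 ∩ BC · EG = 3040/3]
   → B = (-5/3, 1)

B = (-5/3, 1)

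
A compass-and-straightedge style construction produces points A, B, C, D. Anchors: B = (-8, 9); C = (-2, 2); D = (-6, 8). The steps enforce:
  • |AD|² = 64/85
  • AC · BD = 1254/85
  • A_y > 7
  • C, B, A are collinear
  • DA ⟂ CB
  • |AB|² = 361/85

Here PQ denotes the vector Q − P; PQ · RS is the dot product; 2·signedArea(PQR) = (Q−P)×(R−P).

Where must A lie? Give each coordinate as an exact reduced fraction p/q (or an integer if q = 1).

A = (-566/85, 632/85)

1. A_x = -566/85  [C, B, A are collinear ∩ DA ⟂ CB]
2. A_y = 632/85  [C, B, A are collinear ∩ DA ⟂ CB]
   → A = (-566/85, 632/85)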